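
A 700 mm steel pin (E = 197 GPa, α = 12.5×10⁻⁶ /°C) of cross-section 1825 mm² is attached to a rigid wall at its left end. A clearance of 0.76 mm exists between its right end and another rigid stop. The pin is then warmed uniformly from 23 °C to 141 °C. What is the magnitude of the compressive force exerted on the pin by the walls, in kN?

If the wall were absent the pin would grow by αΔT L = 12.5×10⁻⁶ × 118 × 700 = 1.032 mm.
After closing the 0.76 mm clearance, 1.032 − 0.76 = 0.2725 mm of expansion remains to be suppressed by the wall.
Compatibility: PL/(AE) = 0.2725 mm, so σ = P/A = E × (0.2725/700) = 76.69 MPa.
P = σA = 76.69 × 1825 = 140 kN.

P ≈ 140 kN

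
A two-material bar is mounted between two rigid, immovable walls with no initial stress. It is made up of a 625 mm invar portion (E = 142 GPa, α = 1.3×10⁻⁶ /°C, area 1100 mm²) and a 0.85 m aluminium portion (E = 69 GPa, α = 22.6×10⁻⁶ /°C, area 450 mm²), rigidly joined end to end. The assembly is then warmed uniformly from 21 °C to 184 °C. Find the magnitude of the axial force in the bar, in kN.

P ≈ 104 kN (compressive)

Free thermal expansion of the whole bar: Σ αᵢΔT Lᵢ = 1.3×10⁻⁶×163×625 + 22.6×10⁻⁶×163×850 = 3.264 mm.
The walls prevent any net length change, so an axial force P (same in every segment) develops. Compatibility: P · Σ Lᵢ/(AᵢEᵢ) = δ_free.
The series flexibility is Σ Lᵢ/(AᵢEᵢ) = 625/(1100×142×10³) + 850/(450×69×10³) = 3.138×10⁻⁵ mm/N.
So P = 3.264 / 3.138×10⁻⁵ = 104 kN, compressive.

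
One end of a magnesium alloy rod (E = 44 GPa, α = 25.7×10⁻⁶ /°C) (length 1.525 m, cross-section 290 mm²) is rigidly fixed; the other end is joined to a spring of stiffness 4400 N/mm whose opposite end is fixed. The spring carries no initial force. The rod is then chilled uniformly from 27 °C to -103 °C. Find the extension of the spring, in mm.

Free thermal contraction: δ_free = αΔT L = 25.7×10⁻⁶ × 130 × 1525 = 5.095 mm.
Let P be the tensile force in the spring. The rod extends elastically by PL/(AE) and the spring stretches by P/k; together these equal δ_free.
P [ L/(AE) + 1/k ] = δ_free → P [ 1525/(290×44×10³) + 1/(4400) ] = 5.095.
P = 5.095 / 0.0003468 = 14690 N.
Spring extension = P/k = 14690/(4400) = 3.339 mm.

δ ≈ 3.34 mm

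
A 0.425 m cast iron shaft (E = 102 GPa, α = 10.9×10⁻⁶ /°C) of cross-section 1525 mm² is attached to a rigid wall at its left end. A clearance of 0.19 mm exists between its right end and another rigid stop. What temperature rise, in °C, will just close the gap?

The gap closes when αΔT L = 0.19 mm, since the shaft is still unstressed at that instant.
ΔT = 0.19 / (10.9×10⁻⁶ × 425) = 41.01 °C.

ΔT ≈ 41 °C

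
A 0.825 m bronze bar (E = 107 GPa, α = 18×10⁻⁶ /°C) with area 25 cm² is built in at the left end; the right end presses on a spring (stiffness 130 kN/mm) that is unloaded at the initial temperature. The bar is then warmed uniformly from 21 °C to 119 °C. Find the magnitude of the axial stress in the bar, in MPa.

If the spring were absent the bar would lengthen by αΔT L = 18×10⁻⁶ × 98 × 825 = 1.455 mm.
With a force P in the spring, the elastic change of the bar is PL/(AE) and that of the spring is P/k; compatibility requires their sum to equal δ_free.
So P = δ_free / [L/(AE) + 1/k] = 1.455 / [ 825/(2500×107×10³) + 1/(130×10³) ].
P = 1.455 / 1.078×10⁻⁵ = 135000 N.
σ = P/A = 135000/2500 = 54.02 MPa.

σ ≈ 54 MPa (compressive)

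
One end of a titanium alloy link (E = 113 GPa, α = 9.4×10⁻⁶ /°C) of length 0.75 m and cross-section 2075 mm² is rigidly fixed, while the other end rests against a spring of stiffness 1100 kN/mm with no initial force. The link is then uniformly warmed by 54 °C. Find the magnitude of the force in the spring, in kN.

If the spring were absent the link would lengthen by αΔT L = 9.4×10⁻⁶ × 54 × 750 = 0.3807 mm.
With a force P in the spring, the elastic change of the link is PL/(AE) and that of the spring is P/k; compatibility requires their sum to equal δ_free.
So P = δ_free / [L/(AE) + 1/k] = 0.3807 / [ 750/(2075×113×10³) + 1/(1100×10³) ].
P = 0.3807 / 4.108×10⁻⁶ = 92680 N.

P ≈ 92.7 kN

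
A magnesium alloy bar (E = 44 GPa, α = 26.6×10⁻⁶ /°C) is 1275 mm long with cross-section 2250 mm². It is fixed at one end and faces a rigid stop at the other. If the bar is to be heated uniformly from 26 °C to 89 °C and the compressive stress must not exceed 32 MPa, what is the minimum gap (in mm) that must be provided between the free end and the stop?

g ≈ 1.21 mm

Free expansion if unrestrained: δ_free = αΔT L = 26.6×10⁻⁶ × 63 × 1275 = 2.137 mm.
At the allowable stress the elastic shortening the wall may impose is σL/E = 32 × 1275 / (44×10³) = 0.9273 mm.
So the gap has to take up the difference, g_min = δ_free − σL/E = 2.137 − 0.9273 = 1.209 mm.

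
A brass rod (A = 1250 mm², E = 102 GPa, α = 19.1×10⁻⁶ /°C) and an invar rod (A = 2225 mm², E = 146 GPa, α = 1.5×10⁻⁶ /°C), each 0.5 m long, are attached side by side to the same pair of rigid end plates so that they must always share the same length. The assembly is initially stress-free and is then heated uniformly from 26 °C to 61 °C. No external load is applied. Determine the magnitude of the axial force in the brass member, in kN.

P ≈ 56.4 kN (compressive in the brass)

Both members must finish at the same length. With the larger α, the brass tends to over-expand; the plates restrain it, putting the brass in compression and the invar in tension. With no external load the two internal forces are equal and opposite, magnitude P.
Setting the final lengths equal and cancelling L: (α₁ − α₂)ΔT = P/(A₁E₁) + P/(A₂E₂).
|α₁ − α₂|·ΔT = 17.6×10⁻⁶ × 35 = 0.000616.
1/(A₁E₁) + 1/(A₂E₂) = 1/(1250×102×10³) + 1/(2225×146×10³) = 1.092×10⁻⁸ N⁻¹.
P = 0.000616 / 1.092×10⁻⁸ = 56400 N = 56.4 kN.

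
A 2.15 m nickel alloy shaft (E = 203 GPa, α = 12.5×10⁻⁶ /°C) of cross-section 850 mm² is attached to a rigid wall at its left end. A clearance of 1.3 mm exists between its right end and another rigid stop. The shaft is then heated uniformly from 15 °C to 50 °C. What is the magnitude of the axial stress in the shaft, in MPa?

σ ≈ 0 MPa

Unrestrained expansion: δ_free = αΔT L = 12.5×10⁻⁶ × 35 × 2150 = 0.9406 mm.
This is smaller than the 1.3 mm clearance, so the shaft expands freely without reaching the stop — the stress is zero.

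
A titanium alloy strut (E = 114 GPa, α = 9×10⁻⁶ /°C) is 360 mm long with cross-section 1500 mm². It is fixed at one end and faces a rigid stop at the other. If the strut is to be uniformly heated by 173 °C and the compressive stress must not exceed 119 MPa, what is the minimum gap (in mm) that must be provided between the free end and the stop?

Free expansion if unrestrained: δ_free = αΔT L = 9×10⁻⁶ × 173 × 360 = 0.5605 mm.
A stress of 119 MPa corresponds to the wall pushing the strut back by σL/E = 119×360/(114×10³) = 0.3758 mm.
The gap must absorb the remainder: g_min = 0.5605 − 0.3758 = 0.1847 mm.

g ≈ 0.185 mm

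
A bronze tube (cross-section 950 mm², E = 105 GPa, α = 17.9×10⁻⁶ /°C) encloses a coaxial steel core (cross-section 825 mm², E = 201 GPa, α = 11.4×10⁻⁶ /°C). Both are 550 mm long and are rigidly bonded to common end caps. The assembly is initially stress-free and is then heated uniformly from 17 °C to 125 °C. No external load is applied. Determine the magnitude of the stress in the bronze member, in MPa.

The bronze has the larger α, so on heating it would change length more than the steel if both were free. The rigid plates force a common final length, so the bronze is put into compression and the steel into tension, with equal and opposite forces P (no external load).
Equating the net (thermal + elastic) strains gives |α₁ − α₂|·ΔT = P·[1/(A₁E₁) + 1/(A₂E₂)].
|α₁ − α₂|·ΔT = 6.5×10⁻⁶ × 108 = 0.000702.
1/(A₁E₁) + 1/(A₂E₂) = 1/(950×105×10³) + 1/(825×201×10³) = 1.606×10⁻⁸ N⁻¹.
So P = 0.000702 / 1.606×10⁻⁸ = 43.72 kN.
σ_{bronze} = P/A₁ = 43720/950 = 46.02 MPa, compressive.

σ ≈ 46 MPa (compressive)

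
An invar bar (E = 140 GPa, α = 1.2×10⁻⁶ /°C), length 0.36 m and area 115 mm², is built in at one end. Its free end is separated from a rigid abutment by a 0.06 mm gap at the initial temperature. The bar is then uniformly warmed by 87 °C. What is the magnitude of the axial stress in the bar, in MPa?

σ ≈ 0 MPa

If the wall were absent the bar would grow by αΔT L = 1.2×10⁻⁶ × 87 × 360 = 0.03758 mm.
This is smaller than the 0.06 mm clearance, so the bar expands freely without reaching the stop — the stress is zero.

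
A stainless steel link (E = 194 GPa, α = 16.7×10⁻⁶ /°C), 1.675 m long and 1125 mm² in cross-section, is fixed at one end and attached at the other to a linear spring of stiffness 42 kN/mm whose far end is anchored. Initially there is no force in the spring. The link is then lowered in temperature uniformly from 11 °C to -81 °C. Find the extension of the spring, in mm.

δ ≈ 1.95 mm

If the spring were absent the link would shorten by αΔT L = 16.7×10⁻⁶ × 92 × 1675 = 2.573 mm.
Let P be the tensile force in the spring. The link extends elastically by PL/(AE) and the spring stretches by P/k; together these equal δ_free.
So P = δ_free / [L/(AE) + 1/k] = 2.573 / [ 1675/(1125×194×10³) + 1/(42×10³) ].
P = 2.573 / 3.148×10⁻⁵ = 81740 N.
Spring extension = P/k = 81740/(42×10³) = 1.946 mm.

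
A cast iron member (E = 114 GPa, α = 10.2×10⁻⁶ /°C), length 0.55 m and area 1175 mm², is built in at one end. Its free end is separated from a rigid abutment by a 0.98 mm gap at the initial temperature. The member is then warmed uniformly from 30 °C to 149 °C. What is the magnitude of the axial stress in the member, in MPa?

σ ≈ 0 MPa

Unrestrained expansion: δ_free = αΔT L = 10.2×10⁻⁶ × 119 × 550 = 0.6676 mm.
Since δ_free = 0.668 mm is less than the 0.98 mm gap, the member never touches the wall. No axial force develops.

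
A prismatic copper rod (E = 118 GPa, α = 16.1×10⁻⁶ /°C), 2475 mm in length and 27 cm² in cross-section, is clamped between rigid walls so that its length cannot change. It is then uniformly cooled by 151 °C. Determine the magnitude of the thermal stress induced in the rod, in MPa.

The supports are rigid, so the total axial strain is zero. The restrained thermal strain is ε = αΔT = 16.1×10⁻⁶ × 151 = 2431.1×10⁻⁶.
σ = EαΔT = 118×10³ × 16.1×10⁻⁶ × 151 = 286.9 MPa (tensile; the rod is trying to contract).

σ ≈ 287 MPa (tensile)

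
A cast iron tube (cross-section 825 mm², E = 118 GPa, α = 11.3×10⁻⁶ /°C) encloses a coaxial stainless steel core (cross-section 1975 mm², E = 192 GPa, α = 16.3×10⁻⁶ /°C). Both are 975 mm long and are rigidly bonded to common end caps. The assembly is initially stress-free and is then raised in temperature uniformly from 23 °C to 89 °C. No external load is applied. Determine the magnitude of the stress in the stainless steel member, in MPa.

Both members must finish at the same length. With the larger α, the stainless steel tends to over-expand; the plates restrain it, putting the stainless steel in compression and the cast iron in tension. With no external load the two internal forces are equal and opposite, magnitude P.
Compatibility of the two members (thermal + elastic change equal): (α₁ − α₂)ΔT = P·[1/(A₁E₁) + 1/(A₂E₂)].
|α₁ − α₂|·ΔT = 5×10⁻⁶ × 66 = 0.00033.
1/(A₁E₁) + 1/(A₂E₂) = 1/(825×118×10³) + 1/(1975×192×10³) = 1.291×10⁻⁸ N⁻¹.
P = 0.00033 / 1.291×10⁻⁸ = 25560 N = 25.56 kN.
σ_{stainless steel} = P/A₂ = 25560/1975 = 12.94 MPa, compressive.

σ ≈ 12.9 MPa (compressive)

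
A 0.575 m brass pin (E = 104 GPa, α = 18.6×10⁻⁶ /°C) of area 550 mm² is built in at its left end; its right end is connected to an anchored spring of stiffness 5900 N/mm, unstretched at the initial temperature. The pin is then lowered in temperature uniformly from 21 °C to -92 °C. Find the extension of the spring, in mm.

If the spring were absent the pin would shorten by αΔT L = 18.6×10⁻⁶ × 113 × 575 = 1.209 mm.
With a force P in the spring, the elastic change of the pin is PL/(AE) and that of the spring is P/k; compatibility requires their sum to equal δ_free.
P [ L/(AE) + 1/k ] = δ_free → P [ 575/(550×104×10³) + 1/(5900) ] = 1.209.
P = 1.209 / 0.0001795 = 6731 N.
Spring extension = P/k = 6731/(5900) = 1.141 mm.

δ ≈ 1.14 mm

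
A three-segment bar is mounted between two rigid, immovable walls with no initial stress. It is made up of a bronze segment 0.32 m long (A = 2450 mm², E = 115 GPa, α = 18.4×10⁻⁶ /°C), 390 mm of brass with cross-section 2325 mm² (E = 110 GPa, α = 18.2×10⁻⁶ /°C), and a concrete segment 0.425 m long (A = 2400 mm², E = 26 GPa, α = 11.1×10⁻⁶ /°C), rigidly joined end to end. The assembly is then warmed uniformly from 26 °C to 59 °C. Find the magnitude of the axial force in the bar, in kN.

Free thermal expansion of the whole bar: Σ αᵢΔT Lᵢ = 18.4×10⁻⁶×33×320 + 18.2×10⁻⁶×33×390 + 11.1×10⁻⁶×33×425 = 0.5842 mm.
The rigid supports impose zero overall length change; the single axial force P common to all segments must satisfy P Σ Lᵢ/(AᵢEᵢ) = δ_free.
The series flexibility is Σ Lᵢ/(AᵢEᵢ) = 320/(2450×115×10³) + 390/(2325×110×10³) + 425/(2400×26×10³) = 9.472×10⁻⁶ mm/N.
So P = 0.5842 / 9.472×10⁻⁶ = 61.68 kN, compressive.

P ≈ 61.7 kN (compressive)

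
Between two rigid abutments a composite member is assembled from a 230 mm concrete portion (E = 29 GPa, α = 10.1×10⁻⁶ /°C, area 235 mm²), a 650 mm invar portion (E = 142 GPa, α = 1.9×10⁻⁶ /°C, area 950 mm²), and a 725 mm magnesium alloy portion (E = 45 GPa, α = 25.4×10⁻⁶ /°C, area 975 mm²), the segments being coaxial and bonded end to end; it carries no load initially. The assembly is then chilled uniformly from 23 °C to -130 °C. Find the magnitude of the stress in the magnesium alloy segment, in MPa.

With the walls removed the bar would change length by δ_free = Σ αᵢΔT Lᵢ = 10.1×10⁻⁶×153×230 + 1.9×10⁻⁶×153×650 + 25.4×10⁻⁶×153×725 = 3.362 mm.
Since the ends are fixed, an axial force P builds up, equal in every segment, with P · Σ Lᵢ/(AᵢEᵢ) = δ_free.
Σ Lᵢ/(AᵢEᵢ) = 230/(235×29×10³) + 650/(950×142×10³) + 725/(975×45×10³) = 5.509×10⁻⁵ mm/N.
P = 3.362 / 5.509×10⁻⁵ = 61020 N = 61.02 kN, tensile.
σ_{magnesium alloy} = P / A = 61020 / 975 = 62.59 MPa.

σ ≈ 62.6 MPa (tensile)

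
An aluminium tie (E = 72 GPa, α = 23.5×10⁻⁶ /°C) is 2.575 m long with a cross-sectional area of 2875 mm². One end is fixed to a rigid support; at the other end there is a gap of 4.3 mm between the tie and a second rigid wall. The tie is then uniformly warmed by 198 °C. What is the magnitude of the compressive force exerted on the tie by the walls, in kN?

Unrestrained expansion: δ_free = αΔT L = 23.5×10⁻⁶ × 198 × 2575 = 11.98 mm.
This exceeds the 4.3 mm gap, so the wall pushes back. The portion of expansion that must be recovered elastically is δ_free − gap = 11.98 − 4.3 = 7.681 mm.
So σ = E(δ_free − g)/L = 72×10³ × 7.681/2575 = 214.8 MPa.
Force on the wall = σA = 214.8 × 2875 mm² = 617.5 kN.

P ≈ 618 kN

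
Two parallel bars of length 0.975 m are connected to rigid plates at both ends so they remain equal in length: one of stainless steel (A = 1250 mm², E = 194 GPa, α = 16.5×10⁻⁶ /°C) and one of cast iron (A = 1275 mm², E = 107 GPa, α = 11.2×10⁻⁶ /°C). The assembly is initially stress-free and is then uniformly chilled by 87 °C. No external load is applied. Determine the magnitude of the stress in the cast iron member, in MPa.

Equilibrium of a rigid end plate with no external load gives equal and opposite internal forces ±P in the two members. Since α_{stainless steel} > α_{cast iron}, cooling drives the stainless steel into tension and the cast iron into compression.
Setting the final lengths equal and cancelling L: (α₁ − α₂)ΔT = P/(A₁E₁) + P/(A₂E₂).
|α₁ − α₂|·ΔT = 5.3×10⁻⁶ × 87 = 0.0004611.
1/(A₁E₁) + 1/(A₂E₂) = 1/(1250×194×10³) + 1/(1275×107×10³) = 1.145×10⁻⁸ N⁻¹.
P = 0.0004611 / 1.145×10⁻⁸ = 40260 N = 40.26 kN.
σ_{cast iron} = P/A₂ = 40260/1275 = 31.57 MPa, compressive.

σ ≈ 31.6 MPa (compressive)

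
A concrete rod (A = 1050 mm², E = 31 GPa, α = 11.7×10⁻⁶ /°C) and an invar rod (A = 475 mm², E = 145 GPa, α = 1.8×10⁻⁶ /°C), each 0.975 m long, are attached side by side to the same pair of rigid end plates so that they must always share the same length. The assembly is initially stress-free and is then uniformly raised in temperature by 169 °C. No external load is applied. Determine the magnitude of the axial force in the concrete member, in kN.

Equilibrium of a rigid end plate with no external load gives equal and opposite internal forces ±P in the two members. Since α_{concrete} > α_{invar}, heating drives the concrete into compression and the invar into tension.
Setting the final lengths equal and cancelling L: (α₁ − α₂)ΔT = P/(A₁E₁) + P/(A₂E₂).
|α₁ − α₂|·ΔT = 9.9×10⁻⁶ × 169 = 0.001673.
1/(A₁E₁) + 1/(A₂E₂) = 1/(1050×31×10³) + 1/(475×145×10³) = 4.524×10⁻⁸ N⁻¹.
P = 0.001673 / 4.524×10⁻⁸ = 36980 N = 36.98 kN.

P ≈ 37 kN (compressive in the concrete)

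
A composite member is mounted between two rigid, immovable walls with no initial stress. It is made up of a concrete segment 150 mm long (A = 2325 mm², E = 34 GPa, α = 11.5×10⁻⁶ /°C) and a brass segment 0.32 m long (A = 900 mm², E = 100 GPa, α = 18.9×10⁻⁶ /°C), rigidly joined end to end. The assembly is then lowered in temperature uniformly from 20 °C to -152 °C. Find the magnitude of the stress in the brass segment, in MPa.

Free thermal contraction of the whole bar: Σ αᵢΔT Lᵢ = 11.5×10⁻⁶×172×150 + 18.9×10⁻⁶×172×320 = 1.337 mm.
The rigid supports impose zero overall length change; the single axial force P common to all segments must satisfy P Σ Lᵢ/(AᵢEᵢ) = δ_free.
The series flexibility is Σ Lᵢ/(AᵢEᵢ) = 150/(2325×34×10³) + 320/(900×100×10³) = 5.453×10⁻⁶ mm/N.
P = 1.337 / 5.453×10⁻⁶ = 245200 N = 245.2 kN, tensile.
σ_{brass} = P / A = 245200 / 900 = 272.4 MPa.

σ ≈ 272 MPa (tensile)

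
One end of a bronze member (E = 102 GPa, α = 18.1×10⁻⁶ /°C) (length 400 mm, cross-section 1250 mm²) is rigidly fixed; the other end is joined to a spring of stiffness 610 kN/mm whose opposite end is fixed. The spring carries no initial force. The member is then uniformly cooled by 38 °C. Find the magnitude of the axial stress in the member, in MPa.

σ ≈ 46.1 MPa (tensile)

The unrestrained thermal change is αΔT L = 18.1×10⁻⁶ × 38 × 400 = 0.2751 mm.
Let P be the tensile force in the spring. The member extends elastically by PL/(AE) and the spring stretches by P/k; together these equal δ_free.
P [ L/(AE) + 1/k ] = δ_free → P [ 400/(1250×102×10³) + 1/(610×10³) ] = 0.2751.
P = 0.2751 / 4.777×10⁻⁶ = 57600 N.
σ = P/A = 57600/1250 = 46.08 MPa.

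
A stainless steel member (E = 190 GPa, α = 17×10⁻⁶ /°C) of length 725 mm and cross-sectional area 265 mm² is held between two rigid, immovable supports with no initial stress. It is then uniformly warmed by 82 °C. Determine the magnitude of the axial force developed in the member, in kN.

P ≈ 70.2 kN (compressive)

The ends cannot move, so σ = EαΔT = 190×10³ × 17×10⁻⁶ × 82 = 264.9 MPa.
Then P = σA = 264.9 × 265 mm² = 70.19 kN, compressive.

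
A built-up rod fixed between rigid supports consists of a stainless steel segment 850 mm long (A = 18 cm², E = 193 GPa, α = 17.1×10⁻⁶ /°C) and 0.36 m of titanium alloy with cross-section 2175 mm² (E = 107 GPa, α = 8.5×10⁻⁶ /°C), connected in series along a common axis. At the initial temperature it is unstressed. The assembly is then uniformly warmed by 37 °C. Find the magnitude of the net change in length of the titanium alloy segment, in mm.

Free thermal expansion of the whole bar: Σ αᵢΔT Lᵢ = 17.1×10⁻⁶×37×850 + 8.5×10⁻⁶×37×360 = 0.651 mm.
The walls prevent any net length change, so an axial force P (same in every segment) develops. Compatibility: P · Σ Lᵢ/(AᵢEᵢ) = δ_free.
The series flexibility is Σ Lᵢ/(AᵢEᵢ) = 850/(1800×193×10³) + 360/(2175×107×10³) = 3.994×10⁻⁶ mm/N.
P = 0.651 / 3.994×10⁻⁶ = 163000 N = 163 kN, compressive.
For the titanium alloy segment, free thermal change = 8.5×10⁻⁶×37×360 = 0.1132 mm and elastic change from P = 163000×360/(2175×107×10³) = 0.2522 mm; these oppose, so the net change is 0.139 mm (segment shortens).

|ΔL| ≈ 0.139 mm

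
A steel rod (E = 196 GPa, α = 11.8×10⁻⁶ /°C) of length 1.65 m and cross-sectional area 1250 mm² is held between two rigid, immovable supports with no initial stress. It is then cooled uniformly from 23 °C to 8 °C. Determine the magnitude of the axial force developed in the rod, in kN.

Full restraint means ε = 0, so the stress is σ = EαΔT = 196×10³ × 11.8×10⁻⁶ × 15 = 34.69 MPa.
Then P = σA = 34.69 × 1250 mm² = 43.36 kN, tensile.

P ≈ 43.4 kN (tensile)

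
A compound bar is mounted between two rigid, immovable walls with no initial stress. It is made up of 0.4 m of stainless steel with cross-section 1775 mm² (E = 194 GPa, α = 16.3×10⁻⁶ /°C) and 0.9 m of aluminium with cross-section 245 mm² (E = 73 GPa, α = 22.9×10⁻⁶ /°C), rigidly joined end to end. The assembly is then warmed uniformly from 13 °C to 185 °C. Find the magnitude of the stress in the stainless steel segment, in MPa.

With the walls removed the bar would change length by δ_free = Σ αᵢΔT Lᵢ = 16.3×10⁻⁶×172×400 + 22.9×10⁻⁶×172×900 = 4.666 mm.
The rigid supports impose zero overall length change; the single axial force P common to all segments must satisfy P Σ Lᵢ/(AᵢEᵢ) = δ_free.
The series flexibility is Σ Lᵢ/(AᵢEᵢ) = 400/(1775×194×10³) + 900/(245×73×10³) = 5.148×10⁻⁵ mm/N.
So P = 4.666 / 5.148×10⁻⁵ = 90.64 kN, compressive.
σ_{stainless steel} = P / A = 90640 / 1775 = 51.06 MPa.

σ ≈ 51.1 MPa (compressive)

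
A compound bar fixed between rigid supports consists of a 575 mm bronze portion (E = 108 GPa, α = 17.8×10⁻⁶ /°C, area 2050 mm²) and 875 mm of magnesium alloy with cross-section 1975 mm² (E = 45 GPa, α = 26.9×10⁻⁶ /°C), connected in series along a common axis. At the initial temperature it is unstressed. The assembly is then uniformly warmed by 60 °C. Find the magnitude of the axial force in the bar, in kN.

If the supports were absent, the total length change would be Σ αᵢΔT Lᵢ = 17.8×10⁻⁶×60×575 + 26.9×10⁻⁶×60×875 = 2.026 mm.
The walls prevent any net length change, so an axial force P (same in every segment) develops. Compatibility: P · Σ Lᵢ/(AᵢEᵢ) = δ_free.
The series flexibility is Σ Lᵢ/(AᵢEᵢ) = 575/(2050×108×10³) + 875/(1975×45×10³) = 1.244×10⁻⁵ mm/N.
P = 2.026 / 1.244×10⁻⁵ = 162900 N = 162.9 kN, compressive.

P ≈ 163 kN (compressive)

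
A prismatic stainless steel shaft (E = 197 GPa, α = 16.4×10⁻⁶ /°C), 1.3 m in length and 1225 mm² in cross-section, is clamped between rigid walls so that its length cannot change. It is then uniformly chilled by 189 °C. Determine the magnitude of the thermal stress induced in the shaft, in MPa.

σ ≈ 611 MPa (tensile)

With length fixed, the mechanical strain must cancel the thermal strain αΔT = 16.4×10⁻⁶ × 189 = 3099.6×10⁻⁶.
The stress required to suppress this strain is σ = Eε = 197×10³ × 3099.6×10⁻⁶ = 610.6 MPa, tensile since the shaft is trying to contract.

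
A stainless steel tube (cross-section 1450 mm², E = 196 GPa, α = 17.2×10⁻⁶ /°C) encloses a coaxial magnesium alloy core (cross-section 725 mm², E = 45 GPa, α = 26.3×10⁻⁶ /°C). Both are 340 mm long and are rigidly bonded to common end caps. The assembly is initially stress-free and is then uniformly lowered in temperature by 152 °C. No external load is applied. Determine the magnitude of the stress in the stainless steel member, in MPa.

σ ≈ 27.9 MPa (compressive)

The magnesium alloy has the larger α, so on cooling it would change length more than the stainless steel if both were free. The rigid plates force a common final length, so the magnesium alloy is put into tension and the stainless steel into compression, with equal and opposite forces P (no external load).
Compatibility of the two members (thermal + elastic change equal): (α₁ − α₂)ΔT = P·[1/(A₁E₁) + 1/(A₂E₂)].
|α₁ − α₂|·ΔT = 9.1×10⁻⁶ × 152 = 0.001383.
1/(A₁E₁) + 1/(A₂E₂) = 1/(1450×196×10³) + 1/(725×45×10³) = 3.417×10⁻⁸ N⁻¹.
P = 0.001383 / 3.417×10⁻⁸ = 40480 N = 40.48 kN.
σ_{stainless steel} = P/A₁ = 40480/1450 = 27.92 MPa, compressive.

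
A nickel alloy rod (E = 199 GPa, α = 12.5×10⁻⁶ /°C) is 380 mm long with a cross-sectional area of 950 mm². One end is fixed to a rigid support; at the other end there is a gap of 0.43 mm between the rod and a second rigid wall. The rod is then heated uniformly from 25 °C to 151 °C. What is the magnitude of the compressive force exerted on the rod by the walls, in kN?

P ≈ 83.8 kN

Unrestrained expansion: δ_free = αΔT L = 12.5×10⁻⁶ × 126 × 380 = 0.5985 mm.
This exceeds the 0.43 mm gap, so the wall pushes back. The portion of expansion that must be recovered elastically is δ_free − gap = 0.5985 − 0.43 = 0.1685 mm.
Compatibility: PL/(AE) = 0.1685 mm, so σ = P/A = E × (0.1685/380) = 88.24 MPa.
P = σA = 88.24 × 950 = 83.83 kN.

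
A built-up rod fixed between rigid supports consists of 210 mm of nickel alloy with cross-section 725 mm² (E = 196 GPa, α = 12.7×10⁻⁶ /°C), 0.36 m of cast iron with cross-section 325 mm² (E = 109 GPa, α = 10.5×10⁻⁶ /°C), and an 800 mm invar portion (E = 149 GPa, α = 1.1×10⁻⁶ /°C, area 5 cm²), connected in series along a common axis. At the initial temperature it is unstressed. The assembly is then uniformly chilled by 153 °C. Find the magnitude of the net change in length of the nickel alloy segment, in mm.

|ΔL| ≈ 0.334 mm

With the walls removed the bar would change length by δ_free = Σ αᵢΔT Lᵢ = 12.7×10⁻⁶×153×210 + 10.5×10⁻⁶×153×360 + 1.1×10⁻⁶×153×800 = 1.121 mm.
The rigid supports impose zero overall length change; the single axial force P common to all segments must satisfy P Σ Lᵢ/(AᵢEᵢ) = δ_free.
Σ Lᵢ/(AᵢEᵢ) = 210/(725×196×10³) + 360/(325×109×10³) + 800/(500×149×10³) = 2.238×10⁻⁵ mm/N.
Hence P = δ_free / Σ(L/AE) = 1.121/2.238×10⁻⁵ = 50.09 kN (tensile).
For the nickel alloy segment, free thermal change = 12.7×10⁻⁶×153×210 = 0.4081 mm and elastic change from P = 50090×210/(725×196×10³) = 0.07403 mm; these oppose, so the net change is 0.334 mm (segment shortens).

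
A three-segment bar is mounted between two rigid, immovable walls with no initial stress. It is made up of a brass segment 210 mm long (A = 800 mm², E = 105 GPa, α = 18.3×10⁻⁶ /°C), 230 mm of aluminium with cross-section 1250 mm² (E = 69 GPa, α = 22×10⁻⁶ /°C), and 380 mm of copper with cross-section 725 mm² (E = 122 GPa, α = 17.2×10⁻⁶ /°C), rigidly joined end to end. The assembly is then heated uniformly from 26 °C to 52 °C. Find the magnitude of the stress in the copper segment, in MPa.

σ ≈ 58.5 MPa (compressive)

If the supports were absent, the total length change would be Σ αᵢΔT Lᵢ = 18.3×10⁻⁶×26×210 + 22×10⁻⁶×26×230 + 17.2×10⁻⁶×26×380 = 0.4014 mm.
Since the ends are fixed, an axial force P builds up, equal in every segment, with P · Σ Lᵢ/(AᵢEᵢ) = δ_free.
The series flexibility is Σ Lᵢ/(AᵢEᵢ) = 210/(800×105×10³) + 230/(1250×69×10³) + 380/(725×122×10³) = 9.463×10⁻⁶ mm/N.
So P = 0.4014 / 9.463×10⁻⁶ = 42.42 kN, compressive.
σ_{copper} = P / A = 42420 / 725 = 58.51 MPa.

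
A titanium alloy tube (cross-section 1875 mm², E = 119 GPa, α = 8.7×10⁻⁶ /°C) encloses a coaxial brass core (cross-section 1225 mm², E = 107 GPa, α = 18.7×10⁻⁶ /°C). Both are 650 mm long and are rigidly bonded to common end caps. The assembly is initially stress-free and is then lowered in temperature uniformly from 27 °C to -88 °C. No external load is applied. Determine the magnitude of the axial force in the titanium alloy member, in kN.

Equilibrium of a rigid end plate with no external load gives equal and opposite internal forces ±P in the two members. Since α_{brass} > α_{titanium alloy}, cooling drives the brass into tension and the titanium alloy into compression.
Compatibility of the two members (thermal + elastic change equal): (α₁ − α₂)ΔT = P·[1/(A₁E₁) + 1/(A₂E₂)].
|α₁ − α₂|·ΔT = 10×10⁻⁶ × 115 = 0.00115.
1/(A₁E₁) + 1/(A₂E₂) = 1/(1875×119×10³) + 1/(1225×107×10³) = 1.211×10⁻⁸ N⁻¹.
P = 0.00115 / 1.211×10⁻⁸ = 94950 N = 94.95 kN.

P ≈ 95 kN (compressive in the titanium alloy)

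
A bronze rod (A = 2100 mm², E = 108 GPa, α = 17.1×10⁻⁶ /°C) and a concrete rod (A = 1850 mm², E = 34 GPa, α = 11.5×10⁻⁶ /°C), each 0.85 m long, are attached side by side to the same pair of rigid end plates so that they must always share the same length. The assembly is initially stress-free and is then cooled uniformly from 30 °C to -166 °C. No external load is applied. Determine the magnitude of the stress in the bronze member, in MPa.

Both members must finish at the same length. With the larger α, the bronze tends to over-contract; the plates restrain it, putting the bronze in tension and the concrete in compression. With no external load the two internal forces are equal and opposite, magnitude P.
Equating the net (thermal + elastic) strains gives |α₁ − α₂|·ΔT = P·[1/(A₁E₁) + 1/(A₂E₂)].
|α₁ − α₂|·ΔT = 5.6×10⁻⁶ × 196 = 0.001098.
1/(A₁E₁) + 1/(A₂E₂) = 1/(2100×108×10³) + 1/(1850×34×10³) = 2.031×10⁻⁸ N⁻¹.
So P = 0.001098 / 2.031×10⁻⁸ = 54.05 kN.
σ_{bronze} = P/A₁ = 54050/2100 = 25.74 MPa, tensile.

σ ≈ 25.7 MPa (tensile)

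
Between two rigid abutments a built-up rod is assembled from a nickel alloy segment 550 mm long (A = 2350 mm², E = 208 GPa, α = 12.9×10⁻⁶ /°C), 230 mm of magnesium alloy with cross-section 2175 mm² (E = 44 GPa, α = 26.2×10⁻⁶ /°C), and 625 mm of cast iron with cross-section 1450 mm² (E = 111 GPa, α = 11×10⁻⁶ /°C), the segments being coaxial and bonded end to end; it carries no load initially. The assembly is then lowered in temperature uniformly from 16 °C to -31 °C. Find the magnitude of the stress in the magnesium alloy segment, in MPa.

σ ≈ 58.3 MPa (tensile)

If the supports were absent, the total length change would be Σ αᵢΔT Lᵢ = 12.9×10⁻⁶×47×550 + 26.2×10⁻⁶×47×230 + 11×10⁻⁶×47×625 = 0.9398 mm.
The walls prevent any net length change, so an axial force P (same in every segment) develops. Compatibility: P · Σ Lᵢ/(AᵢEᵢ) = δ_free.
The series flexibility is Σ Lᵢ/(AᵢEᵢ) = 550/(2350×208×10³) + 230/(2175×44×10³) + 625/(1450×111×10³) = 7.412×10⁻⁶ mm/N.
So P = 0.9398 / 7.412×10⁻⁶ = 126.8 kN, tensile.
σ_{magnesium alloy} = P / A = 126800 / 2175 = 58.3 MPa.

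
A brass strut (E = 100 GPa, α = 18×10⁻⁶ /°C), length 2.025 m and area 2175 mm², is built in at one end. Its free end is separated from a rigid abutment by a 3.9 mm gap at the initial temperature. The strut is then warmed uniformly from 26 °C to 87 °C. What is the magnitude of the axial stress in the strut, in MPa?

If the wall were absent the strut would grow by αΔT L = 18×10⁻⁶ × 61 × 2025 = 2.223 mm.
Since δ_free = 2.22 mm is less than the 3.9 mm gap, the strut never touches the wall. No axial force develops.

σ ≈ 0 MPa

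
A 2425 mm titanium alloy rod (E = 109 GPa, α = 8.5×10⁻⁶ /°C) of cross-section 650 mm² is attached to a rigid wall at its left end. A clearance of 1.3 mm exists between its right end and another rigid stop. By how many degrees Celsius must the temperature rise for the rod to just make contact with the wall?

The gap closes when αΔT L = 1.3 mm, since the rod is still unstressed at that instant.
ΔT = 1.3 / (8.5×10⁻⁶ × 2425) = 63.07 °C.

ΔT ≈ 63.1 °C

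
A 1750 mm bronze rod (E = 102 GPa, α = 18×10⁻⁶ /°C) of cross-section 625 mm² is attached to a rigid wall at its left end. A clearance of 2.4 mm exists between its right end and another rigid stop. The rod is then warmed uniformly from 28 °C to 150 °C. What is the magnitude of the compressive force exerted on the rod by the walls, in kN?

P ≈ 52.6 kN

Free thermal elongation = αΔT L = 18×10⁻⁶ × 122 × 1750 = 3.843 mm.
The gap closes (δ_free > 2.4 mm) and the wall then resists a further 3.843 − 2.4 = 1.443 mm of expansion.
That suppressed elongation corresponds to σ = E·Δ/L = 102×10³ × 1.443/1750 = 84.11 MPa.
P = σA = 84.11 × 625 = 52.57 kN.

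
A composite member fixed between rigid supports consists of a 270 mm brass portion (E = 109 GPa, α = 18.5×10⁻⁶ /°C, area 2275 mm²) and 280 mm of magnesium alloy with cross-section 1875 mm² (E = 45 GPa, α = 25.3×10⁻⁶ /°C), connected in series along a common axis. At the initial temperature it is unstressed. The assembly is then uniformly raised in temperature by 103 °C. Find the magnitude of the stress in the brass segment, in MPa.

σ ≈ 124 MPa (compressive)

With the walls removed the bar would change length by δ_free = Σ αᵢΔT Lᵢ = 18.5×10⁻⁶×103×270 + 25.3×10⁻⁶×103×280 = 1.244 mm.
The walls prevent any net length change, so an axial force P (same in every segment) develops. Compatibility: P · Σ Lᵢ/(AᵢEᵢ) = δ_free.
Σ Lᵢ/(AᵢEᵢ) = 270/(2275×109×10³) + 280/(1875×45×10³) = 4.407×10⁻⁶ mm/N.
Hence P = δ_free / Σ(L/AE) = 1.244/4.407×10⁻⁶ = 282.3 kN (compressive).
σ_{brass} = P / A = 282300 / 2275 = 124.1 MPa.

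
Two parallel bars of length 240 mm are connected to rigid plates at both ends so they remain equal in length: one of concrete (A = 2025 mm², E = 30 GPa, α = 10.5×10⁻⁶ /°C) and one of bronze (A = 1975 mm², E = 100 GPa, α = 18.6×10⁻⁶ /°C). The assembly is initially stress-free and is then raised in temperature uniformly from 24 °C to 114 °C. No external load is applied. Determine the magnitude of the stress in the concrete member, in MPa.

The bronze has the larger α, so on heating it would change length more than the concrete if both were free. The rigid plates force a common final length, so the bronze is put into compression and the concrete into tension, with equal and opposite forces P (no external load).
Setting the final lengths equal and cancelling L: (α₁ − α₂)ΔT = P/(A₁E₁) + P/(A₂E₂).
|α₁ − α₂|·ΔT = 8.1×10⁻⁶ × 90 = 0.000729.
1/(A₁E₁) + 1/(A₂E₂) = 1/(2025×30×10³) + 1/(1975×100×10³) = 2.152×10⁻⁸ N⁻¹.
So P = 0.000729 / 2.152×10⁻⁸ = 33.87 kN.
σ_{concrete} = P/A₁ = 33870/2025 = 16.73 MPa, tensile.

σ ≈ 16.7 MPa (tensile)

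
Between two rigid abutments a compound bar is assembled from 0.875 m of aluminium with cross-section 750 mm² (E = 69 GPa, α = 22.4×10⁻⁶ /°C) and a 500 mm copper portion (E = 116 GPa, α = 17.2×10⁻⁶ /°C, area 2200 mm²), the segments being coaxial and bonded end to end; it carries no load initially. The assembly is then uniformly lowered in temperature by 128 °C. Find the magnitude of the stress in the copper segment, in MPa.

Free thermal contraction of the whole bar: Σ αᵢΔT Lᵢ = 22.4×10⁻⁶×128×875 + 17.2×10⁻⁶×128×500 = 3.61 mm.
Since the ends are fixed, an axial force P builds up, equal in every segment, with P · Σ Lᵢ/(AᵢEᵢ) = δ_free.
Σ Lᵢ/(AᵢEᵢ) = 875/(750×69×10³) + 500/(2200×116×10³) = 1.887×10⁻⁵ mm/N.
So P = 3.61 / 1.887×10⁻⁵ = 191.3 kN, tensile.
σ_{copper} = P / A = 191300 / 2200 = 86.96 MPa.

σ ≈ 87 MPa (tensile)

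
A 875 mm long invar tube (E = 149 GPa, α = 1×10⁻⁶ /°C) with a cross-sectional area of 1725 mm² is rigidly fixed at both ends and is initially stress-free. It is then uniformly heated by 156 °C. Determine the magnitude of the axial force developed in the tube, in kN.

The ends cannot move, so σ = EαΔT = 149×10³ × 1×10⁻⁶ × 156 = 23.24 MPa.
Then P = σA = 23.24 × 1725 mm² = 40.1 kN, compressive.

P ≈ 40.1 kN (compressive)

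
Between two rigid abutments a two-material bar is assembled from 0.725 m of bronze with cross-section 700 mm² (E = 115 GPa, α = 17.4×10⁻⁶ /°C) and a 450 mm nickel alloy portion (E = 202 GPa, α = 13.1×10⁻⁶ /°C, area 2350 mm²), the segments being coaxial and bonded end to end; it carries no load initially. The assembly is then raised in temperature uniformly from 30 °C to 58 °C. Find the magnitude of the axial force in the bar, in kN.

If the supports were absent, the total length change would be Σ αᵢΔT Lᵢ = 17.4×10⁻⁶×28×725 + 13.1×10⁻⁶×28×450 = 0.5183 mm.
The walls prevent any net length change, so an axial force P (same in every segment) develops. Compatibility: P · Σ Lᵢ/(AᵢEᵢ) = δ_free.
The series flexibility is Σ Lᵢ/(AᵢEᵢ) = 725/(700×115×10³) + 450/(2350×202×10³) = 9.954×10⁻⁶ mm/N.
P = 0.5183 / 9.954×10⁻⁶ = 52070 N = 52.07 kN, compressive.

P ≈ 52.1 kN (compressive)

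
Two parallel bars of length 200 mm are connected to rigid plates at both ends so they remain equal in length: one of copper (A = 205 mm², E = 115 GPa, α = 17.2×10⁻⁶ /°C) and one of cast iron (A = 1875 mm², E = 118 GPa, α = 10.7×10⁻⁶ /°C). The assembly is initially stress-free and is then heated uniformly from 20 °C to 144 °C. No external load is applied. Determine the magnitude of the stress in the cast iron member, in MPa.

σ ≈ 9.16 MPa (tensile)

Equilibrium of a rigid end plate with no external load gives equal and opposite internal forces ±P in the two members. Since α_{copper} > α_{cast iron}, heating drives the copper into compression and the cast iron into tension.
Setting the final lengths equal and cancelling L: (α₁ − α₂)ΔT = P/(A₁E₁) + P/(A₂E₂).
|α₁ − α₂|·ΔT = 6.5×10⁻⁶ × 124 = 0.000806.
1/(A₁E₁) + 1/(A₂E₂) = 1/(205×115×10³) + 1/(1875×118×10³) = 4.694×10⁻⁸ N⁻¹.
So P = 0.000806 / 4.694×10⁻⁸ = 17.17 kN.
σ_{cast iron} = P/A₂ = 17170/1875 = 9.158 MPa, tensile.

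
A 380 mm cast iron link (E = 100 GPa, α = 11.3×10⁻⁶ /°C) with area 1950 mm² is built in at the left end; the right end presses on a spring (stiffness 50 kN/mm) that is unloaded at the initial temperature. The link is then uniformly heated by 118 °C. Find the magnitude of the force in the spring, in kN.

The unrestrained thermal change is αΔT L = 11.3×10⁻⁶ × 118 × 380 = 0.5067 mm.
Let P be the compressive force at the spring. The link shortens elastically by PL/(AE) and the spring compresses by P/k; together these equal δ_free.
So P = δ_free / [L/(AE) + 1/k] = 0.5067 / [ 380/(1950×100×10³) + 1/(50×10³) ].
P = 0.5067 / 2.195×10⁻⁵ = 23090 N.

P ≈ 23.1 kN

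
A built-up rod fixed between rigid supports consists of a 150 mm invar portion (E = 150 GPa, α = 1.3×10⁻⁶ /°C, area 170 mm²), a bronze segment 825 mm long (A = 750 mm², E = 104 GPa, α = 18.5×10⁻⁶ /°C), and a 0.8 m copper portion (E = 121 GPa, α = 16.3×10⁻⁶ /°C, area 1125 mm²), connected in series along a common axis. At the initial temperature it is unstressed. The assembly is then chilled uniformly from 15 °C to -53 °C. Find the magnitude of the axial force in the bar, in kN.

P ≈ 86.8 kN (tensile)

If the supports were absent, the total length change would be Σ αᵢΔT Lᵢ = 1.3×10⁻⁶×68×150 + 18.5×10⁻⁶×68×825 + 16.3×10⁻⁶×68×800 = 1.938 mm.
Since the ends are fixed, an axial force P builds up, equal in every segment, with P · Σ Lᵢ/(AᵢEᵢ) = δ_free.
Σ Lᵢ/(AᵢEᵢ) = 150/(170×150×10³) + 825/(750×104×10³) + 800/(1125×121×10³) = 2.234×10⁻⁵ mm/N.
So P = 1.938 / 2.234×10⁻⁵ = 86.76 kN, tensile.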